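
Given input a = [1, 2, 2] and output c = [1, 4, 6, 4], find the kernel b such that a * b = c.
Output length 4 = len(a) + len(b) - 1 ⇒ len(b) = 2. Solve b forward using b[k] = (c[k] - Σ_{i≥1} a[i]·b[k-i]) / a[0]: b[0] = c[0] / a[0] = 1 / 1 = 1; b[1] = (c[1] - 2×1) / a[0] = (4 - 2×1) / 1 = 2. So b = [1, 2]. Forward-check [1, 2, 2] * [1, 2]: c[0] = 1×1 = 1; c[1] = 1×2 + 2×1 = 4; c[2] = 2×2 + 2×1 = 6; c[3] = 2×2 = 4 → [1, 4, 6, 4] ✓

[1, 2]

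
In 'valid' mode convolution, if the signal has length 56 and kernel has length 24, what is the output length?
'Valid' mode counts only positions where the kernel fully overlaps the signal: m - n + 1 = 56 - 24 + 1 = 33

33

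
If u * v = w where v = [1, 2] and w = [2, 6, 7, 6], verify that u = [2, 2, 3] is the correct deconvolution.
Forward-compute [2, 2, 3] * [1, 2]: w[0] = 2×1 = 2; w[1] = 2×2 + 2×1 = 6; w[2] = 2×2 + 3×1 = 7; w[3] = 3×2 = 6 → [2, 6, 7, 6]. Matches given w = [2, 6, 7, 6], so verified.

Verified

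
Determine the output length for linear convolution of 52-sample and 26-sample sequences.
Linear/full convolution length: m + n - 1 = 52 + 26 - 1 = 77

77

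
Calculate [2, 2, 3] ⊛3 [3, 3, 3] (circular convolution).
Use y[k] = Σ_j a[j]·b[(k-j) mod 3]. y[0] = 2×3 + 2×3 + 3×3 = 21; y[1] = 2×3 + 2×3 + 3×3 = 21; y[2] = 2×3 + 2×3 + 3×3 = 21. Result: [21, 21, 21]

[21, 21, 21]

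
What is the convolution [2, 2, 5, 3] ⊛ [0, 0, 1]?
y[0] = 2×0 = 0; y[1] = 2×0 + 2×0 = 0; y[2] = 2×1 + 2×0 + 5×0 = 2; y[3] = 2×1 + 5×0 + 3×0 = 2; y[4] = 5×1 + 3×0 = 5; y[5] = 3×1 = 3

[0, 0, 2, 2, 5, 3]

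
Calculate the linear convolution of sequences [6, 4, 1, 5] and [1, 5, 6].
y[0] = 6×1 = 6; y[1] = 6×5 + 4×1 = 34; y[2] = 6×6 + 4×5 + 1×1 = 57; y[3] = 4×6 + 1×5 + 5×1 = 34; y[4] = 1×6 + 5×5 = 31; y[5] = 5×6 = 30

[6, 34, 57, 34, 31, 30]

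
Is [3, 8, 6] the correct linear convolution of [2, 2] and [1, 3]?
Recompute linear convolution of [2, 2] and [1, 3]: y[0] = 2×1 = 2; y[1] = 2×3 + 2×1 = 8; y[2] = 2×3 = 6 → [2, 8, 6]. Compare to given [3, 8, 6]: they differ at index 0: given 3, correct 2, so answer: No

No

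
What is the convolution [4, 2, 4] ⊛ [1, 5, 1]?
y[0] = 4×1 = 4; y[1] = 4×5 + 2×1 = 22; y[2] = 4×1 + 2×5 + 4×1 = 18; y[3] = 2×1 + 4×5 = 22; y[4] = 4×1 = 4

[4, 22, 18, 22, 4]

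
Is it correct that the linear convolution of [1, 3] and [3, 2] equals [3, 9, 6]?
Recompute linear convolution of [1, 3] and [3, 2]: y[0] = 1×3 = 3; y[1] = 1×2 + 3×3 = 11; y[2] = 3×2 = 6 → [3, 11, 6]. Compare to given [3, 9, 6]: they differ at index 1: given 9, correct 11, so answer: No

No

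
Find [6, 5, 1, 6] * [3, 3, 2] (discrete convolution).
y[0] = 6×3 = 18; y[1] = 6×3 + 5×3 = 33; y[2] = 6×2 + 5×3 + 1×3 = 30; y[3] = 5×2 + 1×3 + 6×3 = 31; y[4] = 1×2 + 6×3 = 20; y[5] = 6×2 = 12

[18, 33, 30, 31, 20, 12]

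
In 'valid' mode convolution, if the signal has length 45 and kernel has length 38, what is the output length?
'Valid' mode counts only positions where the kernel fully overlaps the signal: m - n + 1 = 45 - 38 + 1 = 8

8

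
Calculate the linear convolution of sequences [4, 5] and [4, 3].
y[0] = 4×4 = 16; y[1] = 4×3 + 5×4 = 32; y[2] = 5×3 = 15

[16, 32, 15]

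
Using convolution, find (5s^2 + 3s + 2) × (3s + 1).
Ascending coefficients: a = [2, 3, 5], b = [1, 3]. c[0] = 2×1 = 2; c[1] = 2×3 + 3×1 = 9; c[2] = 3×3 + 5×1 = 14; c[3] = 5×3 = 15. Result coefficients: [2, 9, 14, 15] → 15s^3 + 14s^2 + 9s + 2

15s^3 + 14s^2 + 9s + 2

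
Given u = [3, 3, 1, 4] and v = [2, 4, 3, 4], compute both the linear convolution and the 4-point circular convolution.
Linear: y_lin[0] = 3×2 = 6; y_lin[1] = 3×4 + 3×2 = 18; y_lin[2] = 3×3 + 3×4 + 1×2 = 23; y_lin[3] = 3×4 + 3×3 + 1×4 + 4×2 = 33; y_lin[4] = 3×4 + 1×3 + 4×4 = 31; y_lin[5] = 1×4 + 4×3 = 16; y_lin[6] = 4×4 = 16 → [6, 18, 23, 33, 31, 16, 16]. Circular (length 4): y[0] = 3×2 + 3×4 + 1×3 + 4×4 = 37; y[1] = 3×4 + 3×2 + 1×4 + 4×3 = 34; y[2] = 3×3 + 3×4 + 1×2 + 4×4 = 39; y[3] = 3×4 + 3×3 + 1×4 + 4×2 = 33 → [37, 34, 39, 33]

Linear: [6, 18, 23, 33, 31, 16, 16], Circular: [37, 34, 39, 33]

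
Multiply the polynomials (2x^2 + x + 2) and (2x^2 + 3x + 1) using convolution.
Ascending coefficients: a = [2, 1, 2], b = [1, 3, 2]. c[0] = 2×1 = 2; c[1] = 2×3 + 1×1 = 7; c[2] = 2×2 + 1×3 + 2×1 = 9; c[3] = 1×2 + 2×3 = 8; c[4] = 2×2 = 4. Result coefficients: [2, 7, 9, 8, 4] → 4x^4 + 8x^3 + 9x^2 + 7x + 2

4x^4 + 8x^3 + 9x^2 + 7x + 2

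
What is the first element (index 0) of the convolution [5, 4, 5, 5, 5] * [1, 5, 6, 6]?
Use y[k] = Σ_i a[i]·b[k-i] at k=0. y[0] = 5×1 = 5

5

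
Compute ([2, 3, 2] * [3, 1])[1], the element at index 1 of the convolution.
Use y[k] = Σ_i a[i]·b[k-i] at k=1. y[1] = 2×1 + 3×3 = 11

11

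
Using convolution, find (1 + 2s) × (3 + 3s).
Ascending coefficients: a = [1, 2], b = [3, 3]. c[0] = 1×3 = 3; c[1] = 1×3 + 2×3 = 9; c[2] = 2×3 = 6. Result coefficients: [3, 9, 6] → 3 + 9s + 6s^2

3 + 9s + 6s^2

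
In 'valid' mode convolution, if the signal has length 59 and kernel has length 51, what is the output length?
'Valid' mode counts only positions where the kernel fully overlaps the signal: m - n + 1 = 59 - 51 + 1 = 9

9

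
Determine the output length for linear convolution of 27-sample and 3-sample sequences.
Linear/full convolution length: m + n - 1 = 27 + 3 - 1 = 29

29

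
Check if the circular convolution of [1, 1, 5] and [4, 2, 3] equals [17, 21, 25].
Recompute circular convolution of [1, 1, 5] and [4, 2, 3]: y[0] = 1×4 + 1×3 + 5×2 = 17; y[1] = 1×2 + 1×4 + 5×3 = 21; y[2] = 1×3 + 1×2 + 5×4 = 25 → [17, 21, 25]. Given [17, 21, 25] matches, so answer: Yes

Yes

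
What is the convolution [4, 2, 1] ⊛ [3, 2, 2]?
y[0] = 4×3 = 12; y[1] = 4×2 + 2×3 = 14; y[2] = 4×2 + 2×2 + 1×3 = 15; y[3] = 2×2 + 1×2 = 6; y[4] = 1×2 = 2

[12, 14, 15, 6, 2]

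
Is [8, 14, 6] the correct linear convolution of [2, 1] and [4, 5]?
Recompute linear convolution of [2, 1] and [4, 5]: y[0] = 2×4 = 8; y[1] = 2×5 + 1×4 = 14; y[2] = 1×5 = 5 → [8, 14, 5]. Compare to given [8, 14, 6]: they differ at index 2: given 6, correct 5, so answer: No

No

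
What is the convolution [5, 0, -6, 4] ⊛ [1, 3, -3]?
y[0] = 5×1 = 5; y[1] = 5×3 + 0×1 = 15; y[2] = 5×-3 + 0×3 + -6×1 = -21; y[3] = 0×-3 + -6×3 + 4×1 = -14; y[4] = -6×-3 + 4×3 = 30; y[5] = 4×-3 = -12

[5, 15, -21, -14, 30, -12]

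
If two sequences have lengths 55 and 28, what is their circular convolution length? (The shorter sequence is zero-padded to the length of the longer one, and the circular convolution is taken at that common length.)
Circular convolution (zero-padding the shorter input) has length max(m, n) = max(55, 28) = 55

55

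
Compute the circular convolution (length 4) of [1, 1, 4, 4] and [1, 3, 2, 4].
Use y[k] = Σ_j a[j]·b[(k-j) mod 4]. y[0] = 1×1 + 1×4 + 4×2 + 4×3 = 25; y[1] = 1×3 + 1×1 + 4×4 + 4×2 = 28; y[2] = 1×2 + 1×3 + 4×1 + 4×4 = 25; y[3] = 1×4 + 1×2 + 4×3 + 4×1 = 22. Result: [25, 28, 25, 22]

[25, 28, 25, 22]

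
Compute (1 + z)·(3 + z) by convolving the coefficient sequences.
Ascending coefficients: a = [1, 1], b = [3, 1]. c[0] = 1×3 = 3; c[1] = 1×1 + 1×3 = 4; c[2] = 1×1 = 1. Result coefficients: [3, 4, 1] → 3 + 4z + z^2

3 + 4z + z^2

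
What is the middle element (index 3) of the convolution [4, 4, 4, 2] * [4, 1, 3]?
Use y[k] = Σ_i a[i]·b[k-i] at k=3. y[3] = 4×3 + 4×1 + 2×4 = 24

24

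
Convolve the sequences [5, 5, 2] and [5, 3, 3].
y[0] = 5×5 = 25; y[1] = 5×3 + 5×5 = 40; y[2] = 5×3 + 5×3 + 2×5 = 40; y[3] = 5×3 + 2×3 = 21; y[4] = 2×3 = 6

[25, 40, 40, 21, 6]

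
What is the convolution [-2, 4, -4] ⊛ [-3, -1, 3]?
y[0] = -2×-3 = 6; y[1] = -2×-1 + 4×-3 = -10; y[2] = -2×3 + 4×-1 + -4×-3 = 2; y[3] = 4×3 + -4×-1 = 16; y[4] = -4×3 = -12

[6, -10, 2, 16, -12]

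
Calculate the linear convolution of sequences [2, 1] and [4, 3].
y[0] = 2×4 = 8; y[1] = 2×3 + 1×4 = 10; y[2] = 1×3 = 3

[8, 10, 3]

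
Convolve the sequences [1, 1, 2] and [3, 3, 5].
y[0] = 1×3 = 3; y[1] = 1×3 + 1×3 = 6; y[2] = 1×5 + 1×3 + 2×3 = 14; y[3] = 1×5 + 2×3 = 11; y[4] = 2×5 = 10

[3, 6, 14, 11, 10]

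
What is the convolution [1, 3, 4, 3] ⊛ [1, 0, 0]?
y[0] = 1×1 = 1; y[1] = 1×0 + 3×1 = 3; y[2] = 1×0 + 3×0 + 4×1 = 4; y[3] = 3×0 + 4×0 + 3×1 = 3; y[4] = 4×0 + 3×0 = 0; y[5] = 3×0 = 0

[1, 3, 4, 3, 0, 0]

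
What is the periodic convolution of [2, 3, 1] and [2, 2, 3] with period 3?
Use y[k] = Σ_j a[j]·b[(k-j) mod 3]. y[0] = 2×2 + 3×3 + 1×2 = 15; y[1] = 2×2 + 3×2 + 1×3 = 13; y[2] = 2×3 + 3×2 + 1×2 = 14. Result: [15, 13, 14]

[15, 13, 14]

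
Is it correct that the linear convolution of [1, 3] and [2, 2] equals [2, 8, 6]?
Recompute linear convolution of [1, 3] and [2, 2]: y[0] = 1×2 = 2; y[1] = 1×2 + 3×2 = 8; y[2] = 3×2 = 6 → [2, 8, 6]. Given [2, 8, 6] matches, so answer: Yes

Yes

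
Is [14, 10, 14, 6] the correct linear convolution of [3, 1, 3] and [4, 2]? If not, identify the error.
Recompute linear convolution of [3, 1, 3] and [4, 2]: y[0] = 3×4 = 12; y[1] = 3×2 + 1×4 = 10; y[2] = 1×2 + 3×4 = 14; y[3] = 3×2 = 6 → [12, 10, 14, 6]. Compare to given [14, 10, 14, 6]: they differ at index 0: given 14, correct 12, so answer: No

No. Error at index 0: given 14, correct 12.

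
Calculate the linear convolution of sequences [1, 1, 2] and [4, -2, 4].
y[0] = 1×4 = 4; y[1] = 1×-2 + 1×4 = 2; y[2] = 1×4 + 1×-2 + 2×4 = 10; y[3] = 1×4 + 2×-2 = 0; y[4] = 2×4 = 8

[4, 2, 10, 0, 8]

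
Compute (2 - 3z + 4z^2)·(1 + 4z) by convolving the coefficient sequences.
Ascending coefficients: a = [2, -3, 4], b = [1, 4]. c[0] = 2×1 = 2; c[1] = 2×4 + -3×1 = 5; c[2] = -3×4 + 4×1 = -8; c[3] = 4×4 = 16. Result coefficients: [2, 5, -8, 16] → 2 + 5z - 8z^2 + 16z^3

2 + 5z - 8z^2 + 16z^3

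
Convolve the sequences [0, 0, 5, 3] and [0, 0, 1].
y[0] = 0×0 = 0; y[1] = 0×0 + 0×0 = 0; y[2] = 0×1 + 0×0 + 5×0 = 0; y[3] = 0×1 + 5×0 + 3×0 = 0; y[4] = 5×1 + 3×0 = 5; y[5] = 3×1 = 3

[0, 0, 0, 0, 5, 3]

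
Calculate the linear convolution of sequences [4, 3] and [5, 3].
y[0] = 4×5 = 20; y[1] = 4×3 + 3×5 = 27; y[2] = 3×3 = 9

[20, 27, 9]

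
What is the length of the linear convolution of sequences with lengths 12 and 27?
Linear/full convolution length: m + n - 1 = 12 + 27 - 1 = 38

38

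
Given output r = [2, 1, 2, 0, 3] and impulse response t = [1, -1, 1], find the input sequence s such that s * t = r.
Deconvolve r=[2, 1, 2, 0, 3] by t=[1, -1, 1]. Since t[0]=1, solve forward: s[0] = r[0] / 1 = 2; s[1] = (r[1] - 2×-1) / 1 = 3; s[2] = (r[2] - 3×-1 - 2×1) / 1 = 3. So s = [2, 3, 3]. Check by forward convolution: r[0] = 2×1 = 2; r[1] = 2×-1 + 3×1 = 1; r[2] = 2×1 + 3×-1 + 3×1 = 2; r[3] = 3×1 + 3×-1 = 0; r[4] = 3×1 = 3

[2, 3, 3]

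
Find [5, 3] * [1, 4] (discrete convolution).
y[0] = 5×1 = 5; y[1] = 5×4 + 3×1 = 23; y[2] = 3×4 = 12

[5, 23, 12]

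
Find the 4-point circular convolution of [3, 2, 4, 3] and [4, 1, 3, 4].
Use y[k] = Σ_j x[j]·h[(k-j) mod 4]. y[0] = 3×4 + 2×4 + 4×3 + 3×1 = 35; y[1] = 3×1 + 2×4 + 4×4 + 3×3 = 36; y[2] = 3×3 + 2×1 + 4×4 + 3×4 = 39; y[3] = 3×4 + 2×3 + 4×1 + 3×4 = 34. Result: [35, 36, 39, 34]

[35, 36, 39, 34]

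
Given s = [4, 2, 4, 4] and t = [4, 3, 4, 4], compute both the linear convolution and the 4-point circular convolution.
Linear: y_lin[0] = 4×4 = 16; y_lin[1] = 4×3 + 2×4 = 20; y_lin[2] = 4×4 + 2×3 + 4×4 = 38; y_lin[3] = 4×4 + 2×4 + 4×3 + 4×4 = 52; y_lin[4] = 2×4 + 4×4 + 4×3 = 36; y_lin[5] = 4×4 + 4×4 = 32; y_lin[6] = 4×4 = 16 → [16, 20, 38, 52, 36, 32, 16]. Circular (length 4): y[0] = 4×4 + 2×4 + 4×4 + 4×3 = 52; y[1] = 4×3 + 2×4 + 4×4 + 4×4 = 52; y[2] = 4×4 + 2×3 + 4×4 + 4×4 = 54; y[3] = 4×4 + 2×4 + 4×3 + 4×4 = 52 → [52, 52, 54, 52]

Linear: [16, 20, 38, 52, 36, 32, 16], Circular: [52, 52, 54, 52]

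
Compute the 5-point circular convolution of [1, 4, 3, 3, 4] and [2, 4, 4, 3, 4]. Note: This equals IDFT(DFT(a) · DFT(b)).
Either evaluate y[k] = Σ_j a[j]·b[(k-j) mod 5] directly, or use IDFT(DFT(a) · DFT(b)). y[0] = 1×2 + 4×4 + 3×3 + 3×4 + 4×4 = 55; y[1] = 1×4 + 4×2 + 3×4 + 3×3 + 4×4 = 49; y[2] = 1×4 + 4×4 + 3×2 + 3×4 + 4×3 = 50; y[3] = 1×3 + 4×4 + 3×4 + 3×2 + 4×4 = 53; y[4] = 1×4 + 4×3 + 3×4 + 3×4 + 4×2 = 48. Result: [55, 49, 50, 53, 48]

[55, 49, 50, 53, 48]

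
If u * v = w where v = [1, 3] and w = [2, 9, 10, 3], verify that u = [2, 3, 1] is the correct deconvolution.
Forward-compute [2, 3, 1] * [1, 3]: w[0] = 2×1 = 2; w[1] = 2×3 + 3×1 = 9; w[2] = 3×3 + 1×1 = 10; w[3] = 1×3 = 3 → [2, 9, 10, 3]. Matches given w = [2, 9, 10, 3], so verified.

Verified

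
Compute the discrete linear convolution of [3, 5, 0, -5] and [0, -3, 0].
y[0] = 3×0 = 0; y[1] = 3×-3 + 5×0 = -9; y[2] = 3×0 + 5×-3 + 0×0 = -15; y[3] = 5×0 + 0×-3 + -5×0 = 0; y[4] = 0×0 + -5×-3 = 15; y[5] = -5×0 = 0

[0, -9, -15, 0, 15, 0]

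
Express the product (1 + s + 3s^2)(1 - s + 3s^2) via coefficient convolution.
Ascending coefficients: a = [1, 1, 3], b = [1, -1, 3]. c[0] = 1×1 = 1; c[1] = 1×-1 + 1×1 = 0; c[2] = 1×3 + 1×-1 + 3×1 = 5; c[3] = 1×3 + 3×-1 = 0; c[4] = 3×3 = 9. Result coefficients: [1, 0, 5, 0, 9] → 1 + 5s^2 + 9s^4

1 + 5s^2 + 9s^4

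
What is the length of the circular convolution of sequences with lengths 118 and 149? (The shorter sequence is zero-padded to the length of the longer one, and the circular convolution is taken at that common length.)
Circular convolution (zero-padding the shorter input) has length max(m, n) = max(118, 149) = 149

149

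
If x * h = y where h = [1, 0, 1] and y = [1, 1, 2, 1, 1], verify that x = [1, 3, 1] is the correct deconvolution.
Forward-compute [1, 3, 1] * [1, 0, 1]: y[0] = 1×1 = 1; y[1] = 1×0 + 3×1 = 3; y[2] = 1×1 + 3×0 + 1×1 = 2; y[3] = 3×1 + 1×0 = 3; y[4] = 1×1 = 1 → [1, 3, 2, 3, 1]. Does not match given y = [1, 1, 2, 1, 1].

Not verified. [1, 3, 1] * [1, 0, 1] = [1, 3, 2, 3, 1], which differs from [1, 1, 2, 1, 1] at index 1.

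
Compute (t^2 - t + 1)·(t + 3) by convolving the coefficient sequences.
Ascending coefficients: a = [1, -1, 1], b = [3, 1]. c[0] = 1×3 = 3; c[1] = 1×1 + -1×3 = -2; c[2] = -1×1 + 1×3 = 2; c[3] = 1×1 = 1. Result coefficients: [3, -2, 2, 1] → t^3 + 2t^2 - 2t + 3

t^3 + 2t^2 - 2t + 3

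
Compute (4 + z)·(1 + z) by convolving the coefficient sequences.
Ascending coefficients: a = [4, 1], b = [1, 1]. c[0] = 4×1 = 4; c[1] = 4×1 + 1×1 = 5; c[2] = 1×1 = 1. Result coefficients: [4, 5, 1] → 4 + 5z + z^2

4 + 5z + z^2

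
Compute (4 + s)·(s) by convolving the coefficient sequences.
Ascending coefficients: a = [4, 1], b = [0, 1]. c[0] = 4×0 = 0; c[1] = 4×1 + 1×0 = 4; c[2] = 1×1 = 1. Result coefficients: [0, 4, 1] → 4s + s^2

4s + s^2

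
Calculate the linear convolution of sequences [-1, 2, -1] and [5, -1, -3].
y[0] = -1×5 = -5; y[1] = -1×-1 + 2×5 = 11; y[2] = -1×-3 + 2×-1 + -1×5 = -4; y[3] = 2×-3 + -1×-1 = -5; y[4] = -1×-3 = 3

[-5, 11, -4, -5, 3]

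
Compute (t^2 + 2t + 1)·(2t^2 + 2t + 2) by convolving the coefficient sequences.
Ascending coefficients: a = [1, 2, 1], b = [2, 2, 2]. c[0] = 1×2 = 2; c[1] = 1×2 + 2×2 = 6; c[2] = 1×2 + 2×2 + 1×2 = 8; c[3] = 2×2 + 1×2 = 6; c[4] = 1×2 = 2. Result coefficients: [2, 6, 8, 6, 2] → 2t^4 + 6t^3 + 8t^2 + 6t + 2

2t^4 + 6t^3 + 8t^2 + 6t + 2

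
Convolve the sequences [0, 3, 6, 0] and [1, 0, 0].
y[0] = 0×1 = 0; y[1] = 0×0 + 3×1 = 3; y[2] = 0×0 + 3×0 + 6×1 = 6; y[3] = 3×0 + 6×0 + 0×1 = 0; y[4] = 6×0 + 0×0 = 0; y[5] = 0×0 = 0

[0, 3, 6, 0, 0, 0]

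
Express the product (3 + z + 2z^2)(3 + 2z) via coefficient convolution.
Ascending coefficients: a = [3, 1, 2], b = [3, 2]. c[0] = 3×3 = 9; c[1] = 3×2 + 1×3 = 9; c[2] = 1×2 + 2×3 = 8; c[3] = 2×2 = 4. Result coefficients: [9, 9, 8, 4] → 9 + 9z + 8z^2 + 4z^3

9 + 9z + 8z^2 + 4z^3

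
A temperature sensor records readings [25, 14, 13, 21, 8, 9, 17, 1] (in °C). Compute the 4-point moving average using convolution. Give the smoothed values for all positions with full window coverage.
4-point moving average kernel = [1, 1, 1, 1]. Apply in 'valid' mode (full window coverage): avg[0] = (25 + 14 + 13 + 21) / 4 = 18.25; avg[1] = (14 + 13 + 21 + 8) / 4 = 14.0; avg[2] = (13 + 21 + 8 + 9) / 4 = 12.75; avg[3] = (21 + 8 + 9 + 17) / 4 = 13.75; avg[4] = (8 + 9 + 17 + 1) / 4 = 8.75. Smoothed values: [18.25, 14.0, 12.75, 13.75, 8.75]

[18.25, 14.0, 12.75, 13.75, 8.75]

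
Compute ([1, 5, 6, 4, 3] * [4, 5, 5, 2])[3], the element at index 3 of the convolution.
Use y[k] = Σ_i a[i]·b[k-i] at k=3. y[3] = 1×2 + 5×5 + 6×5 + 4×4 = 73

73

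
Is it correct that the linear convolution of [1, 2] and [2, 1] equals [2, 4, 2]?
Recompute linear convolution of [1, 2] and [2, 1]: y[0] = 1×2 = 2; y[1] = 1×1 + 2×2 = 5; y[2] = 2×1 = 2 → [2, 5, 2]. Compare to given [2, 4, 2]: they differ at index 1: given 4, correct 5, so answer: No

No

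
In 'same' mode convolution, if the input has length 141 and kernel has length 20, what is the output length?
'Same' mode returns an output with the same length as the input: 141

141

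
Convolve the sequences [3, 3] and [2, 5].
y[0] = 3×2 = 6; y[1] = 3×5 + 3×2 = 21; y[2] = 3×5 = 15

[6, 21, 15]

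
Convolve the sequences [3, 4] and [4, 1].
y[0] = 3×4 = 12; y[1] = 3×1 + 4×4 = 19; y[2] = 4×1 = 4

[12, 19, 4]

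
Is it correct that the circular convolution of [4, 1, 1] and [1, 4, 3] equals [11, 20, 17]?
Recompute circular convolution of [4, 1, 1] and [1, 4, 3]: y[0] = 4×1 + 1×3 + 1×4 = 11; y[1] = 4×4 + 1×1 + 1×3 = 20; y[2] = 4×3 + 1×4 + 1×1 = 17 → [11, 20, 17]. Given [11, 20, 17] matches, so answer: Yes

Yes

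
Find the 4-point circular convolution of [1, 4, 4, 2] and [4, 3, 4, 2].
Use y[k] = Σ_j x[j]·h[(k-j) mod 4]. y[0] = 1×4 + 4×2 + 4×4 + 2×3 = 34; y[1] = 1×3 + 4×4 + 4×2 + 2×4 = 35; y[2] = 1×4 + 4×3 + 4×4 + 2×2 = 36; y[3] = 1×2 + 4×4 + 4×3 + 2×4 = 38. Result: [34, 35, 36, 38]

[34, 35, 36, 38]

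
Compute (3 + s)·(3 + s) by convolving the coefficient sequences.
Ascending coefficients: a = [3, 1], b = [3, 1]. c[0] = 3×3 = 9; c[1] = 3×1 + 1×3 = 6; c[2] = 1×1 = 1. Result coefficients: [9, 6, 1] → 9 + 6s + s^2

9 + 6s + s^2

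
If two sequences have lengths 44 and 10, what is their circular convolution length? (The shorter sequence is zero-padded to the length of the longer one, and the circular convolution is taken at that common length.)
Circular convolution (zero-padding the shorter input) has length max(m, n) = max(44, 10) = 44

44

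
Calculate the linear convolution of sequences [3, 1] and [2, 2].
y[0] = 3×2 = 6; y[1] = 3×2 + 1×2 = 8; y[2] = 1×2 = 2

[6, 8, 2]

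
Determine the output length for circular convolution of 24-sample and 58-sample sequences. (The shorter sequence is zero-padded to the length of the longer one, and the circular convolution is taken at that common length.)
Circular convolution (zero-padding the shorter input) has length max(m, n) = max(24, 58) = 58

58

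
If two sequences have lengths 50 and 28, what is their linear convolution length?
Linear/full convolution length: m + n - 1 = 50 + 28 - 1 = 77

77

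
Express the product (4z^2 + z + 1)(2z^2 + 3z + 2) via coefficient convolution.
Ascending coefficients: a = [1, 1, 4], b = [2, 3, 2]. c[0] = 1×2 = 2; c[1] = 1×3 + 1×2 = 5; c[2] = 1×2 + 1×3 + 4×2 = 13; c[3] = 1×2 + 4×3 = 14; c[4] = 4×2 = 8. Result coefficients: [2, 5, 13, 14, 8] → 8z^4 + 14z^3 + 13z^2 + 5z + 2

8z^4 + 14z^3 + 13z^2 + 5z + 2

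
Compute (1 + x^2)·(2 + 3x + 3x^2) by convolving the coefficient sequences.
Ascending coefficients: a = [1, 0, 1], b = [2, 3, 3]. c[0] = 1×2 = 2; c[1] = 1×3 + 0×2 = 3; c[2] = 1×3 + 0×3 + 1×2 = 5; c[3] = 0×3 + 1×3 = 3; c[4] = 1×3 = 3. Result coefficients: [2, 3, 5, 3, 3] → 2 + 3x + 5x^2 + 3x^3 + 3x^4

2 + 3x + 5x^2 + 3x^3 + 3x^4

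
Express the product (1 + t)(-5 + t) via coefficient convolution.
Ascending coefficients: a = [1, 1], b = [-5, 1]. c[0] = 1×-5 = -5; c[1] = 1×1 + 1×-5 = -4; c[2] = 1×1 = 1. Result coefficients: [-5, -4, 1] → -5 - 4t + t^2

-5 - 4t + t^2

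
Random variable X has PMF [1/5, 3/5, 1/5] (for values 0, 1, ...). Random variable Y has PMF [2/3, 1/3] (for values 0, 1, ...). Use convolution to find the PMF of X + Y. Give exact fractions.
P(X+Y=k) = Σ_i P(X=i)·P(Y=k-i) — a convolution of [1/5, 3/5, 1/5] and [2/3, 1/3]. P(X+Y=0) = (1/5)×(2/3) = 2/15; P(X+Y=1) = (1/5)×(1/3) + (3/5)×(2/3) = 1/15 + 2/5 = 7/15; P(X+Y=2) = (3/5)×(1/3) + (1/5)×(2/3) = 1/5 + 2/15 = 1/3; P(X+Y=3) = (1/5)×(1/3) = 1/15. PMF: [2/15, 7/15, 1/3, 1/15] (sums to 1 ✓)

[2/15, 7/15, 1/3, 1/15]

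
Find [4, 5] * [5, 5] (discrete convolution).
y[0] = 4×5 = 20; y[1] = 4×5 + 5×5 = 45; y[2] = 5×5 = 25

[20, 45, 25]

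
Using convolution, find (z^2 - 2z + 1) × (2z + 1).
Ascending coefficients: a = [1, -2, 1], b = [1, 2]. c[0] = 1×1 = 1; c[1] = 1×2 + -2×1 = 0; c[2] = -2×2 + 1×1 = -3; c[3] = 1×2 = 2. Result coefficients: [1, 0, -3, 2] → 2z^3 - 3z^2 + 1

2z^3 - 3z^2 + 1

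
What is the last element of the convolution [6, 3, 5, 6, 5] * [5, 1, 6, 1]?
Use y[k] = Σ_i a[i]·b[k-i] at k=7. y[7] = 5×1 = 5

5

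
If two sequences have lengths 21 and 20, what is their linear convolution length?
Linear/full convolution length: m + n - 1 = 21 + 20 - 1 = 40

40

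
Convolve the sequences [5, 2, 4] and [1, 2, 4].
y[0] = 5×1 = 5; y[1] = 5×2 + 2×1 = 12; y[2] = 5×4 + 2×2 + 4×1 = 28; y[3] = 2×4 + 4×2 = 16; y[4] = 4×4 = 16

[5, 12, 28, 16, 16]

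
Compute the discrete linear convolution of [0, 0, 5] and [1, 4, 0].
y[0] = 0×1 = 0; y[1] = 0×4 + 0×1 = 0; y[2] = 0×0 + 0×4 + 5×1 = 5; y[3] = 0×0 + 5×4 = 20; y[4] = 5×0 = 0

[0, 0, 5, 20, 0]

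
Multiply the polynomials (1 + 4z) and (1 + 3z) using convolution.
Ascending coefficients: a = [1, 4], b = [1, 3]. c[0] = 1×1 = 1; c[1] = 1×3 + 4×1 = 7; c[2] = 4×3 = 12. Result coefficients: [1, 7, 12] → 1 + 7z + 12z^2

1 + 7z + 12z^2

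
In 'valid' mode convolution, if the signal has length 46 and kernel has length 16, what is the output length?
'Valid' mode counts only positions where the kernel fully overlaps the signal: m - n + 1 = 46 - 16 + 1 = 31

31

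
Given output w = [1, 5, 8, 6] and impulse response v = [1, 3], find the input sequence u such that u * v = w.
Deconvolve w=[1, 5, 8, 6] by v=[1, 3]. Since v[0]=1, solve forward: u[0] = w[0] / 1 = 1; u[1] = (w[1] - 1×3) / 1 = 2; u[2] = (w[2] - 2×3) / 1 = 2. So u = [1, 2, 2]. Check by forward convolution: w[0] = 1×1 = 1; w[1] = 1×3 + 2×1 = 5; w[2] = 2×3 + 2×1 = 8; w[3] = 2×3 = 6

[1, 2, 2]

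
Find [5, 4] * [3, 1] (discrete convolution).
y[0] = 5×3 = 15; y[1] = 5×1 + 4×3 = 17; y[2] = 4×1 = 4

[15, 17, 4]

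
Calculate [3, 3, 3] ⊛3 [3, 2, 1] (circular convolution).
Use y[k] = Σ_j x[j]·h[(k-j) mod 3]. y[0] = 3×3 + 3×1 + 3×2 = 18; y[1] = 3×2 + 3×3 + 3×1 = 18; y[2] = 3×1 + 3×2 + 3×3 = 18. Result: [18, 18, 18]

[18, 18, 18]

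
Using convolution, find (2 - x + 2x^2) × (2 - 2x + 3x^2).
Ascending coefficients: a = [2, -1, 2], b = [2, -2, 3]. c[0] = 2×2 = 4; c[1] = 2×-2 + -1×2 = -6; c[2] = 2×3 + -1×-2 + 2×2 = 12; c[3] = -1×3 + 2×-2 = -7; c[4] = 2×3 = 6. Result coefficients: [4, -6, 12, -7, 6] → 4 - 6x + 12x^2 - 7x^3 + 6x^4

4 - 6x + 12x^2 - 7x^3 + 6x^4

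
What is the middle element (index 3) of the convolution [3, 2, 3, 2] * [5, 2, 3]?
Use y[k] = Σ_i a[i]·b[k-i] at k=3. y[3] = 2×3 + 3×2 + 2×5 = 22

22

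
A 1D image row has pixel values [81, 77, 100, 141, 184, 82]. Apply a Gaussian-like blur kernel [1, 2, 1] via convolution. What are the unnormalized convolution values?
Convolve image row [81, 77, 100, 141, 184, 82] with kernel [1, 2, 1]: y[0] = 81×1 = 81; y[1] = 81×2 + 77×1 = 239; y[2] = 81×1 + 77×2 + 100×1 = 335; y[3] = 77×1 + 100×2 + 141×1 = 418; y[4] = 100×1 + 141×2 + 184×1 = 566; y[5] = 141×1 + 184×2 + 82×1 = 591; y[6] = 184×1 + 82×2 = 348; y[7] = 82×1 = 82 → [81, 239, 335, 418, 566, 591, 348, 82]. Normalization factor = sum(kernel) = 4.

[81, 239, 335, 418, 566, 591, 348, 82]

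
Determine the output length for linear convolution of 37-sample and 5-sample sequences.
Linear/full convolution length: m + n - 1 = 37 + 5 - 1 = 41

41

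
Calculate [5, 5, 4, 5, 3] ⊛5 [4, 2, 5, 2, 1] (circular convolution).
Use y[k] = Σ_j u[j]·v[(k-j) mod 5]. y[0] = 5×4 + 5×1 + 4×2 + 5×5 + 3×2 = 64; y[1] = 5×2 + 5×4 + 4×1 + 5×2 + 3×5 = 59; y[2] = 5×5 + 5×2 + 4×4 + 5×1 + 3×2 = 62; y[3] = 5×2 + 5×5 + 4×2 + 5×4 + 3×1 = 66; y[4] = 5×1 + 5×2 + 4×5 + 5×2 + 3×4 = 57. Result: [64, 59, 62, 66, 57]

[64, 59, 62, 66, 57]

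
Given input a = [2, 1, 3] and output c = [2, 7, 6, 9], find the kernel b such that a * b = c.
Output length 4 = len(a) + len(b) - 1 ⇒ len(b) = 2. Solve b forward using b[k] = (c[k] - Σ_{i≥1} a[i]·b[k-i]) / a[0]: b[0] = c[0] / a[0] = 2 / 2 = 1; b[1] = (c[1] - 1×1) / a[0] = (7 - 1×1) / 2 = 3. So b = [1, 3]. Forward-check [2, 1, 3] * [1, 3]: c[0] = 2×1 = 2; c[1] = 2×3 + 1×1 = 7; c[2] = 1×3 + 3×1 = 6; c[3] = 3×3 = 9 → [2, 7, 6, 9] ✓

[1, 3]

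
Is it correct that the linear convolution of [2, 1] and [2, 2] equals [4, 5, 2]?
Recompute linear convolution of [2, 1] and [2, 2]: y[0] = 2×2 = 4; y[1] = 2×2 + 1×2 = 6; y[2] = 1×2 = 2 → [4, 6, 2]. Compare to given [4, 5, 2]: they differ at index 1: given 5, correct 6, so answer: No

No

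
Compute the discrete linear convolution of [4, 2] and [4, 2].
y[0] = 4×4 = 16; y[1] = 4×2 + 2×4 = 16; y[2] = 2×2 = 4

[16, 16, 4]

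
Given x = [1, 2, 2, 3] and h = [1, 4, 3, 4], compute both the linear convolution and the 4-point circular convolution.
Linear: y_lin[0] = 1×1 = 1; y_lin[1] = 1×4 + 2×1 = 6; y_lin[2] = 1×3 + 2×4 + 2×1 = 13; y_lin[3] = 1×4 + 2×3 + 2×4 + 3×1 = 21; y_lin[4] = 2×4 + 2×3 + 3×4 = 26; y_lin[5] = 2×4 + 3×3 = 17; y_lin[6] = 3×4 = 12 → [1, 6, 13, 21, 26, 17, 12]. Circular (length 4): y[0] = 1×1 + 2×4 + 2×3 + 3×4 = 27; y[1] = 1×4 + 2×1 + 2×4 + 3×3 = 23; y[2] = 1×3 + 2×4 + 2×1 + 3×4 = 25; y[3] = 1×4 + 2×3 + 2×4 + 3×1 = 21 → [27, 23, 25, 21]

Linear: [1, 6, 13, 21, 26, 17, 12], Circular: [27, 23, 25, 21]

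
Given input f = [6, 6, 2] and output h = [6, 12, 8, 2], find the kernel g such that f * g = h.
Output length 4 = len(f) + len(g) - 1 ⇒ len(g) = 2. Solve g forward using g[k] = (h[k] - Σ_{i≥1} f[i]·g[k-i]) / f[0]: g[0] = h[0] / f[0] = 6 / 6 = 1; g[1] = (h[1] - 6×1) / f[0] = (12 - 6×1) / 6 = 1. So g = [1, 1]. Forward-check [6, 6, 2] * [1, 1]: h[0] = 6×1 = 6; h[1] = 6×1 + 6×1 = 12; h[2] = 6×1 + 2×1 = 8; h[3] = 2×1 = 2 → [6, 12, 8, 2] ✓

[1, 1]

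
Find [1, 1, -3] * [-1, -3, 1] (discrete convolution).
y[0] = 1×-1 = -1; y[1] = 1×-3 + 1×-1 = -4; y[2] = 1×1 + 1×-3 + -3×-1 = 1; y[3] = 1×1 + -3×-3 = 10; y[4] = -3×1 = -3

[-1, -4, 1, 10, -3]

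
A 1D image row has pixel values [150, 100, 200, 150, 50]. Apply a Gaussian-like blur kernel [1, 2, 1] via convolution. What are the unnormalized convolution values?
Convolve image row [150, 100, 200, 150, 50] with kernel [1, 2, 1]: y[0] = 150×1 = 150; y[1] = 150×2 + 100×1 = 400; y[2] = 150×1 + 100×2 + 200×1 = 550; y[3] = 100×1 + 200×2 + 150×1 = 650; y[4] = 200×1 + 150×2 + 50×1 = 550; y[5] = 150×1 + 50×2 = 250; y[6] = 50×1 = 50 → [150, 400, 550, 650, 550, 250, 50]. Normalization factor = sum(kernel) = 4.

[150, 400, 550, 650, 550, 250, 50]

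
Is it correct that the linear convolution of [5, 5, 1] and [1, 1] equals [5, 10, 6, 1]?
Recompute linear convolution of [5, 5, 1] and [1, 1]: y[0] = 5×1 = 5; y[1] = 5×1 + 5×1 = 10; y[2] = 5×1 + 1×1 = 6; y[3] = 1×1 = 1 → [5, 10, 6, 1]. Given [5, 10, 6, 1] matches, so answer: Yes

Yes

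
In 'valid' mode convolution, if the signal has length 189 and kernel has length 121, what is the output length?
'Valid' mode counts only positions where the kernel fully overlaps the signal: m - n + 1 = 189 - 121 + 1 = 69

69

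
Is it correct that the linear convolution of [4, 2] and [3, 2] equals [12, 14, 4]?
Recompute linear convolution of [4, 2] and [3, 2]: y[0] = 4×3 = 12; y[1] = 4×2 + 2×3 = 14; y[2] = 2×2 = 4 → [12, 14, 4]. Given [12, 14, 4] matches, so answer: Yes

Yes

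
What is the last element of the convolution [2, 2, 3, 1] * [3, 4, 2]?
Use y[k] = Σ_i a[i]·b[k-i] at k=5. y[5] = 1×2 = 2

2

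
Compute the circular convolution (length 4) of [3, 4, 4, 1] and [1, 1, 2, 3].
Use y[k] = Σ_j s[j]·t[(k-j) mod 4]. y[0] = 3×1 + 4×3 + 4×2 + 1×1 = 24; y[1] = 3×1 + 4×1 + 4×3 + 1×2 = 21; y[2] = 3×2 + 4×1 + 4×1 + 1×3 = 17; y[3] = 3×3 + 4×2 + 4×1 + 1×1 = 22. Result: [24, 21, 17, 22]

[24, 21, 17, 22]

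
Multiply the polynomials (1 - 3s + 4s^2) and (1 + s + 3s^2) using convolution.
Ascending coefficients: a = [1, -3, 4], b = [1, 1, 3]. c[0] = 1×1 = 1; c[1] = 1×1 + -3×1 = -2; c[2] = 1×3 + -3×1 + 4×1 = 4; c[3] = -3×3 + 4×1 = -5; c[4] = 4×3 = 12. Result coefficients: [1, -2, 4, -5, 12] → 1 - 2s + 4s^2 - 5s^3 + 12s^4

1 - 2s + 4s^2 - 5s^3 + 12s^4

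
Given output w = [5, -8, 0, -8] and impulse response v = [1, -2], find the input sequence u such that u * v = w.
Deconvolve w=[5, -8, 0, -8] by v=[1, -2]. Since v[0]=1, solve forward: u[0] = w[0] / 1 = 5; u[1] = (w[1] - 5×-2) / 1 = 2; u[2] = (w[2] - 2×-2) / 1 = 4. So u = [5, 2, 4]. Check by forward convolution: w[0] = 5×1 = 5; w[1] = 5×-2 + 2×1 = -8; w[2] = 2×-2 + 4×1 = 0; w[3] = 4×-2 = -8

[5, 2, 4]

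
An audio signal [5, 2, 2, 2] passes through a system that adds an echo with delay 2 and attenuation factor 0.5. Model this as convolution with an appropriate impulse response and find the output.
Direct-path + delayed-attenuated-path model → impulse response h = [1, 0, 0.5] (1 at lag 0, 0.5 at lag 2). Output y[n] = x[n] + 0.5·x[n - 2] (with x[n] = 0 outside 0..3): y[0] = 5 + 0.5×0 = 5; y[1] = 2 + 0.5×0 = 2; y[2] = 2 + 0.5×5 = 4.5; y[3] = 2 + 0.5×2 = 3.0; y[4] = 0 + 0.5×2 = 1.0; y[5] = 0 + 0.5×2 = 1.0. So y = [5, 2, 4.5, 3.0, 1.0, 1.0]

[5, 2, 4.5, 3.0, 1.0, 1.0]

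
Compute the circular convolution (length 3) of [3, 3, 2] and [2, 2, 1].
Use y[k] = Σ_j f[j]·g[(k-j) mod 3]. y[0] = 3×2 + 3×1 + 2×2 = 13; y[1] = 3×2 + 3×2 + 2×1 = 14; y[2] = 3×1 + 3×2 + 2×2 = 13. Result: [13, 14, 13]

[13, 14, 13]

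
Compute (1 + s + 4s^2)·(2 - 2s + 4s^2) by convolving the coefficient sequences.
Ascending coefficients: a = [1, 1, 4], b = [2, -2, 4]. c[0] = 1×2 = 2; c[1] = 1×-2 + 1×2 = 0; c[2] = 1×4 + 1×-2 + 4×2 = 10; c[3] = 1×4 + 4×-2 = -4; c[4] = 4×4 = 16. Result coefficients: [2, 0, 10, -4, 16] → 2 + 10s^2 - 4s^3 + 16s^4

2 + 10s^2 - 4s^3 + 16s^4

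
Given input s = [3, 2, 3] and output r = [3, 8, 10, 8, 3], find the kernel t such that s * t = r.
Output length 5 = len(s) + len(t) - 1 ⇒ len(t) = 3. Solve t forward using t[k] = (r[k] - Σ_{i≥1} s[i]·t[k-i]) / s[0]: t[0] = r[0] / s[0] = 3 / 3 = 1; t[1] = (r[1] - 2×1) / s[0] = (8 - 2×1) / 3 = 2; t[2] = (r[2] - 2×2 - 3×1) / s[0] = (10 - 2×2 - 3×1) / 3 = 1. So t = [1, 2, 1]. Forward-check [3, 2, 3] * [1, 2, 1]: r[0] = 3×1 = 3; r[1] = 3×2 + 2×1 = 8; r[2] = 3×1 + 2×2 + 3×1 = 10; r[3] = 2×1 + 3×2 = 8; r[4] = 3×1 = 3 → [3, 8, 10, 8, 3] ✓

[1, 2, 1]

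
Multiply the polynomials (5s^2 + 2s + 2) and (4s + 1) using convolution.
Ascending coefficients: a = [2, 2, 5], b = [1, 4]. c[0] = 2×1 = 2; c[1] = 2×4 + 2×1 = 10; c[2] = 2×4 + 5×1 = 13; c[3] = 5×4 = 20. Result coefficients: [2, 10, 13, 20] → 20s^3 + 13s^2 + 10s + 2

20s^3 + 13s^2 + 10s + 2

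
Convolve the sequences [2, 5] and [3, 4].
y[0] = 2×3 = 6; y[1] = 2×4 + 5×3 = 23; y[2] = 5×4 = 20

[6, 23, 20]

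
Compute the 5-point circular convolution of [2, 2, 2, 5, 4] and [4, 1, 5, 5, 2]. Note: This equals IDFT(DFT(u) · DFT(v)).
Either evaluate y[k] = Σ_j u[j]·v[(k-j) mod 5] directly, or use IDFT(DFT(u) · DFT(v)). y[0] = 2×4 + 2×2 + 2×5 + 5×5 + 4×1 = 51; y[1] = 2×1 + 2×4 + 2×2 + 5×5 + 4×5 = 59; y[2] = 2×5 + 2×1 + 2×4 + 5×2 + 4×5 = 50; y[3] = 2×5 + 2×5 + 2×1 + 5×4 + 4×2 = 50; y[4] = 2×2 + 2×5 + 2×5 + 5×1 + 4×4 = 45. Result: [51, 59, 50, 50, 45]

[51, 59, 50, 50, 45]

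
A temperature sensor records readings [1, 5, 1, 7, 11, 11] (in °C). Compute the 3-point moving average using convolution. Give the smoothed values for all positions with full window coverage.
3-point moving average kernel = [1, 1, 1]. Apply in 'valid' mode (full window coverage): avg[0] = (1 + 5 + 1) / 3 = 2.33; avg[1] = (5 + 1 + 7) / 3 = 4.33; avg[2] = (1 + 7 + 11) / 3 = 6.33; avg[3] = (7 + 11 + 11) / 3 = 9.67. Smoothed values: [2.33, 4.33, 6.33, 9.67]

[2.33, 4.33, 6.33, 9.67]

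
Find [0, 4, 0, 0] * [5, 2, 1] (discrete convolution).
y[0] = 0×5 = 0; y[1] = 0×2 + 4×5 = 20; y[2] = 0×1 + 4×2 + 0×5 = 8; y[3] = 4×1 + 0×2 + 0×5 = 4; y[4] = 0×1 + 0×2 = 0; y[5] = 0×1 = 0

[0, 20, 8, 4, 0, 0]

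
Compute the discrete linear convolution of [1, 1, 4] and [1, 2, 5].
y[0] = 1×1 = 1; y[1] = 1×2 + 1×1 = 3; y[2] = 1×5 + 1×2 + 4×1 = 11; y[3] = 1×5 + 4×2 = 13; y[4] = 4×5 = 20

[1, 3, 11, 13, 20]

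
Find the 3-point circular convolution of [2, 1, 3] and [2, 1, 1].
Use y[k] = Σ_j u[j]·v[(k-j) mod 3]. y[0] = 2×2 + 1×1 + 3×1 = 8; y[1] = 2×1 + 1×2 + 3×1 = 7; y[2] = 2×1 + 1×1 + 3×2 = 9. Result: [8, 7, 9]

[8, 7, 9]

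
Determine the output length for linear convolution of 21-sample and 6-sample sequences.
Linear/full convolution length: m + n - 1 = 21 + 6 - 1 = 26

26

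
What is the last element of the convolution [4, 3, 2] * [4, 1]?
Use y[k] = Σ_i a[i]·b[k-i] at k=3. y[3] = 2×1 = 2

2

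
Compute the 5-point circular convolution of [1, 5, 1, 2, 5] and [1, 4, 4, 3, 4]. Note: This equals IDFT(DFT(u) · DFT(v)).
Either evaluate y[k] = Σ_j u[j]·v[(k-j) mod 5] directly, or use IDFT(DFT(u) · DFT(v)). y[0] = 1×1 + 5×4 + 1×3 + 2×4 + 5×4 = 52; y[1] = 1×4 + 5×1 + 1×4 + 2×3 + 5×4 = 39; y[2] = 1×4 + 5×4 + 1×1 + 2×4 + 5×3 = 48; y[3] = 1×3 + 5×4 + 1×4 + 2×1 + 5×4 = 49; y[4] = 1×4 + 5×3 + 1×4 + 2×4 + 5×1 = 36. Result: [52, 39, 48, 49, 36]

[52, 39, 48, 49, 36]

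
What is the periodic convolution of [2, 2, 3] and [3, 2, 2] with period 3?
Use y[k] = Σ_j a[j]·b[(k-j) mod 3]. y[0] = 2×3 + 2×2 + 3×2 = 16; y[1] = 2×2 + 2×3 + 3×2 = 16; y[2] = 2×2 + 2×2 + 3×3 = 17. Result: [16, 16, 17]

[16, 16, 17]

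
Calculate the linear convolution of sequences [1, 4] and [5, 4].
y[0] = 1×5 = 5; y[1] = 1×4 + 4×5 = 24; y[2] = 4×4 = 16

[5, 24, 16]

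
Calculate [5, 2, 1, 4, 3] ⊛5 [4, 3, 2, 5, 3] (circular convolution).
Use y[k] = Σ_j f[j]·g[(k-j) mod 5]. y[0] = 5×4 + 2×3 + 1×5 + 4×2 + 3×3 = 48; y[1] = 5×3 + 2×4 + 1×3 + 4×5 + 3×2 = 52; y[2] = 5×2 + 2×3 + 1×4 + 4×3 + 3×5 = 47; y[3] = 5×5 + 2×2 + 1×3 + 4×4 + 3×3 = 57; y[4] = 5×3 + 2×5 + 1×2 + 4×3 + 3×4 = 51. Result: [48, 52, 47, 57, 51]

[48, 52, 47, 57, 51]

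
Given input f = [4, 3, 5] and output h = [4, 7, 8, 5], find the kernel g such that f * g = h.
Output length 4 = len(f) + len(g) - 1 ⇒ len(g) = 2. Solve g forward using g[k] = (h[k] - Σ_{i≥1} f[i]·g[k-i]) / f[0]: g[0] = h[0] / f[0] = 4 / 4 = 1; g[1] = (h[1] - 3×1) / f[0] = (7 - 3×1) / 4 = 1. So g = [1, 1]. Forward-check [4, 3, 5] * [1, 1]: h[0] = 4×1 = 4; h[1] = 4×1 + 3×1 = 7; h[2] = 3×1 + 5×1 = 8; h[3] = 5×1 = 5 → [4, 7, 8, 5] ✓

[1, 1]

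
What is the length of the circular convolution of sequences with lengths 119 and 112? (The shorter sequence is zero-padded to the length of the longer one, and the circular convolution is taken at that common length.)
Circular convolution (zero-padding the shorter input) has length max(m, n) = max(119, 112) = 119

119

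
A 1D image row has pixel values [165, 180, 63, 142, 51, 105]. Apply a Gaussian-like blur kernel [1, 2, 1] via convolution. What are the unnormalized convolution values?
Convolve image row [165, 180, 63, 142, 51, 105] with kernel [1, 2, 1]: y[0] = 165×1 = 165; y[1] = 165×2 + 180×1 = 510; y[2] = 165×1 + 180×2 + 63×1 = 588; y[3] = 180×1 + 63×2 + 142×1 = 448; y[4] = 63×1 + 142×2 + 51×1 = 398; y[5] = 142×1 + 51×2 + 105×1 = 349; y[6] = 51×1 + 105×2 = 261; y[7] = 105×1 = 105 → [165, 510, 588, 448, 398, 349, 261, 105]. Normalization factor = sum(kernel) = 4.

[165, 510, 588, 448, 398, 349, 261, 105]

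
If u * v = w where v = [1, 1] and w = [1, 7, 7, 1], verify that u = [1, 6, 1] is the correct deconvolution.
Forward-compute [1, 6, 1] * [1, 1]: w[0] = 1×1 = 1; w[1] = 1×1 + 6×1 = 7; w[2] = 6×1 + 1×1 = 7; w[3] = 1×1 = 1 → [1, 7, 7, 1]. Matches given w = [1, 7, 7, 1], so verified.

Verified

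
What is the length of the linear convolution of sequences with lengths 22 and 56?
Linear/full convolution length: m + n - 1 = 22 + 56 - 1 = 77

77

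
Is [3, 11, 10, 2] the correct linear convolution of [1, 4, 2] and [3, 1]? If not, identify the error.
Recompute linear convolution of [1, 4, 2] and [3, 1]: y[0] = 1×3 = 3; y[1] = 1×1 + 4×3 = 13; y[2] = 4×1 + 2×3 = 10; y[3] = 2×1 = 2 → [3, 13, 10, 2]. Compare to given [3, 11, 10, 2]: they differ at index 1: given 11, correct 13, so answer: No

No. Error at index 1: given 11, correct 13.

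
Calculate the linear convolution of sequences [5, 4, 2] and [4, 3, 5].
y[0] = 5×4 = 20; y[1] = 5×3 + 4×4 = 31; y[2] = 5×5 + 4×3 + 2×4 = 45; y[3] = 4×5 + 2×3 = 26; y[4] = 2×5 = 10

[20, 31, 45, 26, 10]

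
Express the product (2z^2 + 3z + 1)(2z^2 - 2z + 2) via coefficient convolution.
Ascending coefficients: a = [1, 3, 2], b = [2, -2, 2]. c[0] = 1×2 = 2; c[1] = 1×-2 + 3×2 = 4; c[2] = 1×2 + 3×-2 + 2×2 = 0; c[3] = 3×2 + 2×-2 = 2; c[4] = 2×2 = 4. Result coefficients: [2, 4, 0, 2, 4] → 4z^4 + 2z^3 + 4z + 2

4z^4 + 2z^3 + 4z + 2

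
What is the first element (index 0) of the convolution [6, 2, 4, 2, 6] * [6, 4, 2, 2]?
Use y[k] = Σ_i a[i]·b[k-i] at k=0. y[0] = 6×6 = 36

36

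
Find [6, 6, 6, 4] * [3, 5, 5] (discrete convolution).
y[0] = 6×3 = 18; y[1] = 6×5 + 6×3 = 48; y[2] = 6×5 + 6×5 + 6×3 = 78; y[3] = 6×5 + 6×5 + 4×3 = 72; y[4] = 6×5 + 4×5 = 50; y[5] = 4×5 = 20

[18, 48, 78, 72, 50, 20]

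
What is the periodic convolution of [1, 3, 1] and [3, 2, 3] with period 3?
Use y[k] = Σ_j f[j]·g[(k-j) mod 3]. y[0] = 1×3 + 3×3 + 1×2 = 14; y[1] = 1×2 + 3×3 + 1×3 = 14; y[2] = 1×3 + 3×2 + 1×3 = 12. Result: [14, 14, 12]

[14, 14, 12]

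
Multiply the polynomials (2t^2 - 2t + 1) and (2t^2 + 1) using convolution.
Ascending coefficients: a = [1, -2, 2], b = [1, 0, 2]. c[0] = 1×1 = 1; c[1] = 1×0 + -2×1 = -2; c[2] = 1×2 + -2×0 + 2×1 = 4; c[3] = -2×2 + 2×0 = -4; c[4] = 2×2 = 4. Result coefficients: [1, -2, 4, -4, 4] → 4t^4 - 4t^3 + 4t^2 - 2t + 1

4t^4 - 4t^3 + 4t^2 - 2t + 1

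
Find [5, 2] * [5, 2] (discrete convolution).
y[0] = 5×5 = 25; y[1] = 5×2 + 2×5 = 20; y[2] = 2×2 = 4

[25, 20, 4]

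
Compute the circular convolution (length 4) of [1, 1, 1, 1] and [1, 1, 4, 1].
Use y[k] = Σ_j u[j]·v[(k-j) mod 4]. y[0] = 1×1 + 1×1 + 1×4 + 1×1 = 7; y[1] = 1×1 + 1×1 + 1×1 + 1×4 = 7; y[2] = 1×4 + 1×1 + 1×1 + 1×1 = 7; y[3] = 1×1 + 1×4 + 1×1 + 1×1 = 7. Result: [7, 7, 7, 7]

[7, 7, 7, 7]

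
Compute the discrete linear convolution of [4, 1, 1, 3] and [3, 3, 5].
y[0] = 4×3 = 12; y[1] = 4×3 + 1×3 = 15; y[2] = 4×5 + 1×3 + 1×3 = 26; y[3] = 1×5 + 1×3 + 3×3 = 17; y[4] = 1×5 + 3×3 = 14; y[5] = 3×5 = 15

[12, 15, 26, 17, 14, 15]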